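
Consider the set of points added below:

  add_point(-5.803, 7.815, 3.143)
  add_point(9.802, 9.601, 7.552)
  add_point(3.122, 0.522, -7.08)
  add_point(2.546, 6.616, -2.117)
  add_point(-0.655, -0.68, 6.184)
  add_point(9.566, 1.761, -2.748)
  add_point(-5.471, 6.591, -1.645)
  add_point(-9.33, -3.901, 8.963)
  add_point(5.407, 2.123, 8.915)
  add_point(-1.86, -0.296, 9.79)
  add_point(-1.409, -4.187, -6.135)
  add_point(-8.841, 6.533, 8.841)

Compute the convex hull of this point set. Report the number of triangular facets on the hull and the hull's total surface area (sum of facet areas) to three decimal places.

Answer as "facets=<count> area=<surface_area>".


facets=18 area=861.546

Extreme-point indices: [0, 1, 2, 3, 5, 6, 7, 8, 9, 10, 11] — 11 of 12 on the boundary.

Facet areas (half cross-product norm):
  f1: (p6, p10, p7) → 91.9494
  f2: (p8, p10, p7) → 122.7886
  f3: (p8, p9, p7) → 7.9062
  f4: (p8, p9, p1) → 22.1242
  f5: (p11, p6, p7) → 57.5019
  f6: (p11, p9, p7) → 38.3642
  f7: (p11, p9, p1) → 75.6107
  f8: (p2, p6, p10) → 38.3174
  f9: (p0, p6, p1) → 39.3740
  f10: (p0, p11, p1) → 52.2753
  f11: (p0, p11, p6) → 9.3440
  f12: (p3, p6, p1) → 42.1848
  f13: (p3, p2, p6) → 31.4596
  f14: (p5, p8, p10) → 80.0892
  f15: (p5, p2, p10) → 20.8465
  f16: (p5, p8, p1) → 52.0580
  f17: (p5, p3, p1) → 51.0797
  f18: (p5, p3, p2) → 28.2727
Σ area = 861.546

Euler characteristic 11−27+18 = 2 ✓


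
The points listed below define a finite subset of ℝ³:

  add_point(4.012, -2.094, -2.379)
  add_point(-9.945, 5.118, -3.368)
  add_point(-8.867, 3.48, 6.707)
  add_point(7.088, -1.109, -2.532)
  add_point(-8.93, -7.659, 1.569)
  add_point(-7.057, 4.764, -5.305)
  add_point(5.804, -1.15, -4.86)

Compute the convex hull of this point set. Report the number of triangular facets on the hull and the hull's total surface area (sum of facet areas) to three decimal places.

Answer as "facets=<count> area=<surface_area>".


facets=8 area=438.987

Points on the hull: [1, 2, 3, 4, 5, 6] (6 of 7).

Triangle areas on the boundary:
  f1: (p2, p4, p1) → 60.6735
  f2: (p2, p4, p3) → 105.8279
  f3: (p6, p4, p3) → 22.9606
  f4: (p5, p6, p3) → 16.7223
  f5: (p5, p2, p1) → 16.0998
  f6: (p5, p2, p3) → 94.7579
  f7: (p5, p4, p1) → 23.9819
  f8: (p5, p6, p4) → 97.9629
Σ area = 438.987

Euler characteristic 6−12+8 = 2 ✓


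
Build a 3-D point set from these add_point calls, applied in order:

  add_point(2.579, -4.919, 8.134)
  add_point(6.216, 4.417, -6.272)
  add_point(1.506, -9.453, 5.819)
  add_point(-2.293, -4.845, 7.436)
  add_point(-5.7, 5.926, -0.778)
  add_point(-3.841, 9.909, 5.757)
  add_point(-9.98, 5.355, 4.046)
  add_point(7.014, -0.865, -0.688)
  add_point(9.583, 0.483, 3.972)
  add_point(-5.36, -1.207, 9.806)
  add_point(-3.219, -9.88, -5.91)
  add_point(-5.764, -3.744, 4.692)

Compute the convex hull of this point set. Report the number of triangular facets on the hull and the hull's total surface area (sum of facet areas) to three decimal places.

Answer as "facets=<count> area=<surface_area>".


Points on the hull: [0, 1, 2, 4, 5, 6, 7, 8, 9, 10, 11] (11 of 12).

Area of each hull facet:
  f1: (p5, p1, p8) → 89.1248
  f2: (p7, p1, p8) → 18.4423
  f3: (p7, p1, p10) → 56.1895
  f4: (p7, p2, p8) → 33.1333
  f5: (p7, p2, p10) → 72.9150
  f6: (p11, p10, p6) → 55.3205
  f7: (p11, p2, p10) → 54.4159
  f8: (p4, p5, p6) → 23.1648
  f9: (p4, p5, p1) → 51.0640
  f10: (p4, p10, p6) → 52.7715
  f11: (p4, p1, p10) → 103.1886
  f12: (p9, p5, p8) → 90.5220
  f13: (p9, p11, p2) → 26.4892
  f14: (p9, p5, p6) → 38.4628
  f15: (p9, p11, p6) → 27.2979
  f16: (p0, p2, p8) → 22.8366
  f17: (p0, p9, p8) → 38.0774
  f18: (p0, p9, p2) → 22.3955
Σ area = 875.812

Check V−E+F: 11 − 27 + 18 = 2.

facets=18 area=875.812


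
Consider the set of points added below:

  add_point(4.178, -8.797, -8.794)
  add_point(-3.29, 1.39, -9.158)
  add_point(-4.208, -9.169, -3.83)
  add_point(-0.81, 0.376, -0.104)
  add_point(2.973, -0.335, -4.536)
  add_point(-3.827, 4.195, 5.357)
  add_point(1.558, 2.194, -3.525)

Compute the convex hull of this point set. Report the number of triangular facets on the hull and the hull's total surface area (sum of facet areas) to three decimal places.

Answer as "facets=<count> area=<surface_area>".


6 of the 7 inputs are extreme points: [0, 1, 2, 4, 5, 6].

Per-facet area ½‖(b−a)×(c−a)‖:
  f1: (p5, p0, p2) → 76.8513
  f2: (p1, p0, p2) → 54.6208
  f3: (p1, p5, p2) → 84.3678
  f4: (p6, p1, p5) → 37.4184
  f5: (p4, p5, p0) → 42.2891
  f6: (p4, p6, p5) → 12.0922
  f7: (p4, p1, p0) → 38.0466
  f8: (p4, p6, p1) → 11.4635
Σ area = 357.150

Euler: V−E+F = 6−12+8 = 2.

facets=8 area=357.150


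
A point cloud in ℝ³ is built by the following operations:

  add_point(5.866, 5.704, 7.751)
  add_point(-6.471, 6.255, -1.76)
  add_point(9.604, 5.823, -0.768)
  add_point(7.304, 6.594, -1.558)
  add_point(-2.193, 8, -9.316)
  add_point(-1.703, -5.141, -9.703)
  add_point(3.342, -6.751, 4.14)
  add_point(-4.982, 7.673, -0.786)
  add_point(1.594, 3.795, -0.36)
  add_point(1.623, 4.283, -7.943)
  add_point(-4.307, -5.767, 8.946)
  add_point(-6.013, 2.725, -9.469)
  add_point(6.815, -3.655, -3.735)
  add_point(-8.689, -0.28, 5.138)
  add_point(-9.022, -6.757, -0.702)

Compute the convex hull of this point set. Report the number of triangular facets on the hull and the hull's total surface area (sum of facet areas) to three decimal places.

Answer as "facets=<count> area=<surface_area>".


Extreme-point indices: [0, 1, 2, 3, 4, 5, 6, 7, 9, 10, 11, 12, 13, 14] — 14 of 15 on the boundary.

Triangle areas on the boundary:
  f1: (p6, p5, p14) → 74.1423
  f2: (p11, p5, p14) → 51.4941
  f3: (p11, p5, p4) → 26.4031
  f4: (p11, p13, p14) → 57.5896
  f5: (p9, p4, p2) → 24.2973
  f6: (p9, p5, p4) → 26.0740
  f7: (p12, p6, p2) → 46.5228
  f8: (p12, p6, p5) → 47.6198
  f9: (p12, p9, p2) → 47.7707
  f10: (p12, p9, p5) → 46.2986
  f11: (p0, p6, p2) → 60.6509
  f12: (p10, p6, p14) → 48.6715
  f13: (p10, p13, p14) → 34.3513
  f14: (p10, p0, p6) → 59.8036
  f15: (p10, p0, p13) → 60.3451
  f16: (p3, p4, p2) → 6.0698
  f17: (p3, p0, p2) → 11.8346
  f18: (p7, p0, p13) → 72.6577
  f19: (p7, p3, p4) → 51.6602
  f20: (p7, p3, p0) → 57.2253
  f21: (p1, p11, p13) → 38.3919
  f22: (p1, p7, p13) → 10.7077
  f23: (p1, p11, p4) → 26.1447
  f24: (p1, p7, p4) → 10.0479
Σ area = 996.774

Euler: V−E+F = 14−36+24 = 2.

facets=24 area=996.774


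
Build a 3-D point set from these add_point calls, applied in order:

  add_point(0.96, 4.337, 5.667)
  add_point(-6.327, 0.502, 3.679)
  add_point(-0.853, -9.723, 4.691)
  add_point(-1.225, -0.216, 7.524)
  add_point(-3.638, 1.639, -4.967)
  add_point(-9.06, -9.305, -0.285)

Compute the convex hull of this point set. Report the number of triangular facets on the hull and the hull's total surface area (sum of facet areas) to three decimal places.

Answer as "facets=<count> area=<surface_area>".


facets=8 area=346.964

Hull vertices (6/6): indices [0, 1, 2, 3, 4, 5].

Per-facet area ½‖(b−a)×(c−a)‖:
  f1: (p4, p2, p5) → 62.2767
  f2: (p4, p2, p0) → 79.6298
  f3: (p3, p2, p5) → 47.5525
  f4: (p3, p2, p0) → 19.1604
  f5: (p1, p3, p5) → 33.3271
  f6: (p1, p3, p0) → 17.2920
  f7: (p1, p4, p5) → 49.2217
  f8: (p1, p4, p0) → 38.5037
Σ area = 346.964

Euler: V−E+F = 6−12+8 = 2.


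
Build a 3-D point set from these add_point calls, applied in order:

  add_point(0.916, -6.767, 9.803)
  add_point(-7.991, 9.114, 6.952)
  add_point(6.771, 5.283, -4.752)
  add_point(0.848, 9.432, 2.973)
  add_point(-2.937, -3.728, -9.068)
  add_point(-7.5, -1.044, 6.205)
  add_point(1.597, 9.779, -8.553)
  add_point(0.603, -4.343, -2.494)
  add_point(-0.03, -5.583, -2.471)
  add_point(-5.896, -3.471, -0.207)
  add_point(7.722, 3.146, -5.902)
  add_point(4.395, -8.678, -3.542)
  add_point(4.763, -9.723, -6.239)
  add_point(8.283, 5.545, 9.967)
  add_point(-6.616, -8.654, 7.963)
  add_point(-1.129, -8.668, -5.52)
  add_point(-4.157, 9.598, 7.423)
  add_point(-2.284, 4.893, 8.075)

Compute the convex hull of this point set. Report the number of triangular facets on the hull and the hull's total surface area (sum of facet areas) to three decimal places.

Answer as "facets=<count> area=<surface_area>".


14 of the 18 inputs are extreme points: [0, 1, 2, 3, 4, 5, 6, 9, 10, 12, 13, 14, 15, 16].

Area of each hull facet:
  f1: (p3, p6, p13) → 50.2365
  f2: (p10, p12, p13) → 104.3584
  f3: (p10, p6, p12) → 52.5527
  f4: (p0, p12, p13) → 120.1202
  f5: (p0, p14, p12) → 66.7991
  f6: (p0, p13, p1) → 115.3014
  f7: (p0, p14, p1) → 70.4173
  f8: (p16, p13, p1) → 11.0665
  f9: (p16, p3, p13) → 36.4315
  f10: (p16, p6, p1) → 32.2360
  f11: (p16, p3, p6) → 27.2481
  f12: (p2, p6, p13) → 48.8263
  f13: (p2, p10, p13) → 17.5376
  f14: (p2, p10, p6) → 8.8625
  f15: (p5, p14, p1) → 12.0836
  f16: (p5, p9, p1) → 32.5627
  f17: (p5, p9, p14) → 27.3352
  f18: (p15, p14, p12) → 38.5174
  f19: (p4, p9, p14) → 26.7587
  f20: (p4, p15, p14) → 42.1270
  f21: (p4, p6, p1) → 128.1242
  f22: (p4, p9, p1) → 57.8416
  f23: (p4, p6, p12) → 68.9088
  f24: (p4, p15, p12) → 17.9308
Σ area = 1214.184

Euler characteristic 14−36+24 = 2 ✓

facets=24 area=1214.184


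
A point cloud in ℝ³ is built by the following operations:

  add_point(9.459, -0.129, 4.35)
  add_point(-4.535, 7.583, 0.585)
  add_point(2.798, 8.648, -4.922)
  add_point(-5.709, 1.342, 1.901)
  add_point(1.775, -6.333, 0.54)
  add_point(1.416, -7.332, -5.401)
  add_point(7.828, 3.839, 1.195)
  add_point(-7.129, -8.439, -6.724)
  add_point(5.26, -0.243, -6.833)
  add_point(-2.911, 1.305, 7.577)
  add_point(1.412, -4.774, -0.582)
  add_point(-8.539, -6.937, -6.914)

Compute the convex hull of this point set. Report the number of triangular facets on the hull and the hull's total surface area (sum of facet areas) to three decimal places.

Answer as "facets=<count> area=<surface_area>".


facets=18 area=712.720

Extreme-point indices: [0, 1, 2, 3, 4, 5, 6, 7, 8, 9, 11] — 11 of 12 on the boundary.

Per-facet area ½‖(b−a)×(c−a)‖:
  f1: (p8, p2, p11) → 71.0972
  f2: (p1, p2, p11) → 77.6484
  f3: (p5, p8, p0) → 48.9179
  f4: (p6, p8, p0) → 24.0306
  f5: (p6, p8, p2) → 37.8546
  f6: (p6, p1, p2) → 42.7587
  f7: (p6, p9, p0) → 33.3432
  f8: (p6, p1, p9) → 56.8300
  f9: (p3, p9, p11) → 26.7134
  f10: (p3, p1, p11) → 33.9308
  f11: (p3, p1, p9) → 20.4016
  f12: (p7, p9, p11) → 18.1815
  f13: (p7, p8, p11) → 15.1504
  f14: (p7, p5, p8) → 29.9676
  f15: (p4, p9, p0) → 57.2002
  f16: (p4, p5, p0) → 27.7628
  f17: (p4, p7, p9) → 65.3234
  f18: (p4, p7, p5) → 25.6078
Σ area = 712.720

Check V−E+F: 11 − 27 + 18 = 2.


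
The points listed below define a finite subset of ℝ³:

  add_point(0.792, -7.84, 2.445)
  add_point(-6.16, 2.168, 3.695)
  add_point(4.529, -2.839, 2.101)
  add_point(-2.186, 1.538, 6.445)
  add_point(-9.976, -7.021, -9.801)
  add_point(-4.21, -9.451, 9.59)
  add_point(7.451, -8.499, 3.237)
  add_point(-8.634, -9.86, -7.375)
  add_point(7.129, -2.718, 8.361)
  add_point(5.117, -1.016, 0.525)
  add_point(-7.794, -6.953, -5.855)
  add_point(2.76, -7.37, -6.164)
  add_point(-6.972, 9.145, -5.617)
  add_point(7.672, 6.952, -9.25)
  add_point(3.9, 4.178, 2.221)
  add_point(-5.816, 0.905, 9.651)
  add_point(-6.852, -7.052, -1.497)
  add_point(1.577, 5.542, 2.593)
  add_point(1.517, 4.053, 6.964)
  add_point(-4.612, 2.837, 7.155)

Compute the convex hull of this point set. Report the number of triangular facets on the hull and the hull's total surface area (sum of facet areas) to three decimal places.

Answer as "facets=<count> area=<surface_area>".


Hull vertices (12/20): indices [4, 5, 6, 7, 8, 11, 12, 13, 15, 17, 18, 19].

Facet areas (half cross-product norm):
  f1: (p12, p13, p4) → 129.2983
  f2: (p15, p12, p4) → 143.7875
  f3: (p17, p12, p13) → 79.0747
  f4: (p11, p13, p4) → 99.7125
  f5: (p11, p6, p13) → 80.8869
  f6: (p5, p15, p4) → 105.4658
  f7: (p19, p15, p12) → 13.0366
  f8: (p8, p5, p15) → 64.4588
  f9: (p8, p5, p6) → 49.1088
  f10: (p8, p6, p13) → 75.7575
  f11: (p7, p11, p6) → 53.6311
  f12: (p7, p5, p6) → 113.3559
  f13: (p7, p11, p4) → 22.5856
  f14: (p7, p5, p4) → 26.1389
  f15: (p18, p8, p15) → 36.6175
  f16: (p18, p19, p15) → 9.2444
  f17: (p18, p17, p13) → 14.8730
  f18: (p18, p8, p13) → 78.1920
  f19: (p18, p17, p12) → 20.0836
  f20: (p18, p19, p12) → 45.0793
Σ area = 1260.389

Euler characteristic 12−30+20 = 2 ✓

facets=20 area=1260.389


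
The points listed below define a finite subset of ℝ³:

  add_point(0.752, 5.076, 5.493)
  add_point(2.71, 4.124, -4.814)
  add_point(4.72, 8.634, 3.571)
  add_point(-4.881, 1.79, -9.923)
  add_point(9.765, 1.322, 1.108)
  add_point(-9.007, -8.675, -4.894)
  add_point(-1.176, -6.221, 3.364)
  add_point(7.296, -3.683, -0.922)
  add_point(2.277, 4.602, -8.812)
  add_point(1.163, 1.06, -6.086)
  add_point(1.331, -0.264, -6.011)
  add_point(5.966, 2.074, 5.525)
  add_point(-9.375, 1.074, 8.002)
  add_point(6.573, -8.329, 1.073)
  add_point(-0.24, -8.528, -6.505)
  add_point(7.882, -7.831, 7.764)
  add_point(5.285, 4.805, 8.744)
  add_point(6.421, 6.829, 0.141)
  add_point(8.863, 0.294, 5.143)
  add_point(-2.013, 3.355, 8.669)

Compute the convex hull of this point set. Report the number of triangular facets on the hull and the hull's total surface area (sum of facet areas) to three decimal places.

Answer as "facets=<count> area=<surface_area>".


Points on the hull: [2, 3, 4, 5, 7, 8, 12, 13, 14, 15, 16, 17, 18, 19] (14 of 20).

Per-facet area ½‖(b−a)×(c−a)‖:
  f1: (p3, p5, p12) → 98.0186
  f2: (p15, p5, p12) → 149.4662
  f3: (p2, p3, p12) → 134.3989
  f4: (p8, p2, p3) → 46.8696
  f5: (p19, p15, p12) → 52.9472
  f6: (p19, p2, p12) → 25.2385
  f7: (p16, p2, p4) → 28.3698
  f8: (p16, p19, p15) → 48.1326
  f9: (p16, p19, p2) → 24.0314
  f10: (p14, p3, p5) → 49.9207
  f11: (p14, p8, p3) → 45.7433
  f12: (p17, p2, p4) → 12.3377
  f13: (p17, p8, p4) → 32.5442
  f14: (p17, p8, p2) → 16.3285
  f15: (p18, p15, p4) → 15.3939
  f16: (p18, p16, p4) → 12.8937
  f17: (p18, p16, p15) → 26.6640
  f18: (p13, p15, p5) → 48.3568
  f19: (p13, p14, p5) → 38.7145
  f20: (p13, p15, p4) → 34.4377
  f21: (p7, p8, p4) → 36.5174
  f22: (p7, p13, p4) → 10.9491
  f23: (p7, p14, p8) → 62.5533
  f24: (p7, p13, p14) → 25.6135
Σ area = 1076.441

Euler: V−E+F = 14−36+24 = 2.

facets=24 area=1076.441


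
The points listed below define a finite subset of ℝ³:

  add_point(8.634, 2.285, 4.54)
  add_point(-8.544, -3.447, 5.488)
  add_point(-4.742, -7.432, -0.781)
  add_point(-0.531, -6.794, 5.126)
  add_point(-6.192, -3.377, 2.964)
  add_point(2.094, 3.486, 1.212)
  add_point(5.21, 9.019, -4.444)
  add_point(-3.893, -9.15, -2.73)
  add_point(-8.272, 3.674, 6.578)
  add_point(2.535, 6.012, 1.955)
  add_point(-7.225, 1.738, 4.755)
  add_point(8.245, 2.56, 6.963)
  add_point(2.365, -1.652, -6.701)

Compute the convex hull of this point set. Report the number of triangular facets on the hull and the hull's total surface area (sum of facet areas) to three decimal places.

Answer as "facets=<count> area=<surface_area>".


Hull vertices (10/13): indices [0, 1, 3, 6, 7, 8, 9, 10, 11, 12].

Area of each hull facet:
  f1: (p8, p7, p1) → 31.5878
  f2: (p3, p7, p1) → 37.6582
  f3: (p3, p7, p0) → 52.0515
  f4: (p11, p6, p0) → 11.1221
  f5: (p11, p3, p0) → 15.8961
  f6: (p11, p8, p1) → 59.6684
  f7: (p11, p3, p1) → 52.9434
  f8: (p12, p8, p6) → 96.4206
  f9: (p12, p6, p0) → 62.7611
  f10: (p12, p7, p0) → 69.9192
  f11: (p9, p8, p6) → 31.2834
  f12: (p9, p11, p6) → 28.4608
  f13: (p9, p11, p8) → 47.6113
  f14: (p10, p8, p7) → 3.7519
  f15: (p10, p12, p7) → 70.1306
  f16: (p10, p12, p8) → 11.3092
Σ area = 682.576

Euler: V−E+F = 10−24+16 = 2.

facets=16 area=682.576


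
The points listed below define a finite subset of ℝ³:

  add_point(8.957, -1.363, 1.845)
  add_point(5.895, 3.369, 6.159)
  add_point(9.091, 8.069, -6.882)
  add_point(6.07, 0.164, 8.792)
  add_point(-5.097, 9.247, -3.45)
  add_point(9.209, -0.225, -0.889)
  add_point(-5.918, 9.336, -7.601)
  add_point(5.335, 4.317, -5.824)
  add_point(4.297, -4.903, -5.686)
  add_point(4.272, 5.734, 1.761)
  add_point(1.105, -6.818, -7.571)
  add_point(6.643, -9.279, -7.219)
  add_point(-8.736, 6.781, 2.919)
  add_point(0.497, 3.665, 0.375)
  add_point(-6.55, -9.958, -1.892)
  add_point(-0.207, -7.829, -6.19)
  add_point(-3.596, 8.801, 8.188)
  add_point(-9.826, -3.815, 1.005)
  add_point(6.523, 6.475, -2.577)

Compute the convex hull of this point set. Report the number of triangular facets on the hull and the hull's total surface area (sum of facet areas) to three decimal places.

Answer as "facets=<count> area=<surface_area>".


facets=24 area=1158.756

14 of the 19 inputs are extreme points: [0, 1, 2, 3, 4, 5, 6, 10, 11, 12, 14, 15, 16, 17].

Facet areas (half cross-product norm):
  f1: (p16, p3, p17) → 100.0681
  f2: (p2, p11, p5) → 55.0265
  f3: (p2, p10, p6) → 116.9446
  f4: (p2, p10, p11) → 51.1690
  f5: (p14, p3, p17) → 68.3562
  f6: (p14, p11, p3) → 125.1990
  f7: (p14, p6, p17) → 57.1409
  f8: (p14, p10, p6) → 88.3735
  f9: (p0, p11, p5) → 16.5515
  f10: (p0, p11, p3) → 32.3041
  f11: (p0, p2, p5) → 8.0578
  f12: (p0, p2, p3) → 43.4706
  f13: (p12, p6, p17) → 60.3262
  f14: (p12, p16, p17) → 36.9063
  f15: (p12, p16, p6) → 38.7634
  f16: (p4, p16, p6) → 1.7153
  f17: (p4, p2, p6) → 30.9655
  f18: (p4, p2, p16) → 85.5064
  f19: (p1, p16, p3) → 22.0431
  f20: (p1, p2, p3) → 16.6019
  f21: (p1, p2, p16) → 77.5509
  f22: (p15, p10, p11) → 6.1838
  f23: (p15, p14, p11) → 17.0407
  f24: (p15, p14, p10) → 2.4907
Σ area = 1158.756

Euler: V−E+F = 14−36+24 = 2.


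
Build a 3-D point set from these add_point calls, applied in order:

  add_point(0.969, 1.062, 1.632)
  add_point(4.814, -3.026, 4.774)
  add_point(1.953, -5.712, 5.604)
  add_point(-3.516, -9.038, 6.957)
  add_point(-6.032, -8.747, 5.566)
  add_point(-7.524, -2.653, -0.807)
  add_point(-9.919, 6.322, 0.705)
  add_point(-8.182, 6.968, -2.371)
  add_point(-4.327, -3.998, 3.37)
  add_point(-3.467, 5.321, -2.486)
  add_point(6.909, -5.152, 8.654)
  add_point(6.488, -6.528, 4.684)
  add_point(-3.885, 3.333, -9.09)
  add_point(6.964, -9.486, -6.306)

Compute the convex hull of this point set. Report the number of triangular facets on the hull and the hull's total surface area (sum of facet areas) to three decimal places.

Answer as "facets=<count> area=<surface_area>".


facets=20 area=762.954

Hull vertices (12/14): indices [0, 1, 3, 4, 5, 6, 7, 9, 10, 11, 12, 13].

Triangle areas on the boundary:
  f1: (p9, p10, p6) → 63.7938
  f2: (p9, p12, p13) → 58.7949
  f3: (p3, p4, p13) → 24.0974
  f4: (p3, p10, p6) → 99.6427
  f5: (p3, p4, p6) → 21.1043
  f6: (p5, p12, p6) → 48.3947
  f7: (p5, p4, p6) → 34.3471
  f8: (p5, p12, p13) → 87.2697
  f9: (p5, p4, p13) → 74.4048
  f10: (p7, p12, p6) → 9.0269
  f11: (p7, p9, p6) → 8.1533
  f12: (p7, p9, p12) → 17.2278
  f13: (p1, p10, p13) → 29.3258
  f14: (p11, p10, p13) → 3.7912
  f15: (p11, p3, p13) → 59.1097
  f16: (p11, p3, p10) → 22.2890
  f17: (p0, p9, p10) → 4.1388
  f18: (p0, p1, p10) → 6.2037
  f19: (p0, p9, p13) → 50.0167
  f20: (p0, p1, p13) → 41.8215
Σ area = 762.954

Check V−E+F: 12 − 30 + 20 = 2.


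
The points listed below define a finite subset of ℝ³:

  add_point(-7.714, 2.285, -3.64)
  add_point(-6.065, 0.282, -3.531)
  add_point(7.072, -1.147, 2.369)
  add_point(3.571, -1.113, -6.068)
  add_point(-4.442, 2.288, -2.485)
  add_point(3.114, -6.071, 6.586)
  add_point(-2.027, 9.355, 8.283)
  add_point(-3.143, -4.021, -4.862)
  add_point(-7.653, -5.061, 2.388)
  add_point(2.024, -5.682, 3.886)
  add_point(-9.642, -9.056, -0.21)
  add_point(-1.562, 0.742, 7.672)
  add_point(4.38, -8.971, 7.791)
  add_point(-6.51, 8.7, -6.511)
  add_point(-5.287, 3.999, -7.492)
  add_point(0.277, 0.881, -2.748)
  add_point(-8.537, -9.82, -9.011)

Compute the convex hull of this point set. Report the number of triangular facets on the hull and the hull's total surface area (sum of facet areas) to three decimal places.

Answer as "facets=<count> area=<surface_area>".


Points on the hull: [0, 2, 3, 6, 8, 10, 11, 12, 13, 14, 16] (11 of 17).

Facet areas (half cross-product norm):
  f1: (p12, p6, p2) → 73.5903
  f2: (p12, p16, p10) → 66.3990
  f3: (p13, p16, p10) → 81.9409
  f4: (p13, p6, p2) → 113.7146
  f5: (p11, p12, p6) → 23.6609
  f6: (p0, p6, p10) → 86.3472
  f7: (p0, p13, p10) → 5.3636
  f8: (p0, p13, p6) → 52.6566
  f9: (p3, p13, p2) → 61.1996
  f10: (p3, p12, p2) → 41.3127
  f11: (p3, p12, p16) → 120.9183
  f12: (p8, p6, p10) → 7.7466
  f13: (p8, p11, p6) → 34.7920
  f14: (p8, p12, p10) → 33.7179
  f15: (p8, p11, p12) → 55.7121
  f16: (p14, p13, p16) → 16.5990
  f17: (p14, p3, p16) → 70.9901
  f18: (p14, p3, p13) → 19.3541
Σ area = 966.015

Euler characteristic 11−27+18 = 2 ✓

facets=18 area=966.015


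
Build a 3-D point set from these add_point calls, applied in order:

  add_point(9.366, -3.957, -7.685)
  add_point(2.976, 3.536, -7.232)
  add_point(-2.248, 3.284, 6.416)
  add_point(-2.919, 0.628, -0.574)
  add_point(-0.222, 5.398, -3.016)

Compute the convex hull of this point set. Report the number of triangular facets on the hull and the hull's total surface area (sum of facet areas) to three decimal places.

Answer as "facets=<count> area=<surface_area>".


Extreme-point indices: [0, 1, 2, 3, 4] — 5 of 5 on the boundary.

Triangle areas on the boundary:
  f1: (p2, p0, p3) → 49.1538
  f2: (p2, p4, p3) → 22.4825
  f3: (p2, p4, p0) → 66.5586
  f4: (p1, p0, p3) → 45.1386
  f5: (p1, p4, p3) → 16.0608
  f6: (p1, p4, p0) → 20.8611
Σ area = 220.255

Euler characteristic 5−9+6 = 2 ✓

facets=6 area=220.255


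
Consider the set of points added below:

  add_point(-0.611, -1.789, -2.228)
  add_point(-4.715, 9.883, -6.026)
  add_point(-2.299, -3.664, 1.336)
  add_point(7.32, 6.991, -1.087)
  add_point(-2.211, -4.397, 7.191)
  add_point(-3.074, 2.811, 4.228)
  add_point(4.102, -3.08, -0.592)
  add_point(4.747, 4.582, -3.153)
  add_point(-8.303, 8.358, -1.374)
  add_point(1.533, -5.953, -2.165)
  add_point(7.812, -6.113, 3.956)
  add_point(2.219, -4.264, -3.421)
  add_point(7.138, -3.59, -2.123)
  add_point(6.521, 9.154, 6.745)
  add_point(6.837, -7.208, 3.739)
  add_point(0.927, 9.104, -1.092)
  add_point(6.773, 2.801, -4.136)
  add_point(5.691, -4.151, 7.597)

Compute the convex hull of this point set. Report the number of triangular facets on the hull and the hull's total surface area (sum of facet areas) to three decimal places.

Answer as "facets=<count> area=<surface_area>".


Points on the hull: [1, 2, 3, 4, 5, 8, 9, 10, 11, 12, 13, 14, 16, 17] (14 of 18).

Area of each hull facet:
  f1: (p13, p1, p8) → 50.6727
  f2: (p13, p17, p10) → 29.1716
  f3: (p9, p1, p8) → 52.0537
  f4: (p4, p13, p17) → 52.6597
  f5: (p3, p13, p1) → 53.1928
  f6: (p3, p16, p1) → 34.3925
  f7: (p3, p13, p10) → 57.0999
  f8: (p12, p3, p10) → 33.6830
  f9: (p12, p3, p16) → 14.1846
  f10: (p11, p9, p1) → 13.6707
  f11: (p11, p16, p1) → 57.4770
  f12: (p11, p12, p9) → 5.4945
  f13: (p11, p12, p16) → 17.2184
  f14: (p2, p9, p8) → 33.0277
  f15: (p2, p4, p8) → 38.4354
  f16: (p2, p4, p9) → 13.9561
  f17: (p5, p13, p8) → 53.7604
  f18: (p5, p4, p8) → 21.0330
  f19: (p5, p4, p13) → 43.6582
  f20: (p14, p4, p9) → 37.4020
  f21: (p14, p12, p10) → 4.8873
  f22: (p14, p12, p9) → 20.3678
  f23: (p14, p17, p10) → 3.4170
  f24: (p14, p4, p17) → 19.7186
Σ area = 760.635

Euler characteristic 14−36+24 = 2 ✓

facets=24 area=760.635


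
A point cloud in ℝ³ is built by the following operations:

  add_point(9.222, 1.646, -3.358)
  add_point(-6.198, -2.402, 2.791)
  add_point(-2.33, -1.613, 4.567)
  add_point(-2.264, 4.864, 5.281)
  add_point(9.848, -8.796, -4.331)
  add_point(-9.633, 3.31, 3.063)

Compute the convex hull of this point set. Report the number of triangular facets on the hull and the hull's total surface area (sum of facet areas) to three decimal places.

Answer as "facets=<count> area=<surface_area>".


facets=8 area=387.567

Points on the hull: [0, 1, 2, 3, 4, 5] (6 of 6).

Triangle areas on the boundary:
  f1: (p0, p4, p5) → 103.4896
  f2: (p0, p3, p5) → 49.2756
  f3: (p0, p3, p4) → 73.3509
  f4: (p2, p3, p5) → 24.8504
  f5: (p2, p3, p4) → 47.8000
  f6: (p1, p4, p5) → 41.1623
  f7: (p1, p2, p5) → 13.8294
  f8: (p1, p2, p4) → 33.8090
Σ area = 387.567

Euler characteristic 6−12+8 = 2 ✓


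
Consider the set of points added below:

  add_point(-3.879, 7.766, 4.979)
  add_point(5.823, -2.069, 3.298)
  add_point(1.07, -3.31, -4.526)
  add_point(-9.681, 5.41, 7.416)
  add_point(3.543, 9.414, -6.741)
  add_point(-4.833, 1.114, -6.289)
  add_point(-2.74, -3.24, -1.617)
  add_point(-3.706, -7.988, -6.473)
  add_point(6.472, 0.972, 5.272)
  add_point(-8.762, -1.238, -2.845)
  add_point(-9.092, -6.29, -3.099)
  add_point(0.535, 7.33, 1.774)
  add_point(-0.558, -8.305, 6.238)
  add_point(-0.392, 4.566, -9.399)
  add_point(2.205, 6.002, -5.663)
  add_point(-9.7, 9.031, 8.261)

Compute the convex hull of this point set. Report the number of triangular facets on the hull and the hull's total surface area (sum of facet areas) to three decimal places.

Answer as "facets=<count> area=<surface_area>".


facets=24 area=909.903

Extreme-point indices: [0, 1, 2, 3, 4, 5, 7, 8, 9, 10, 11, 12, 13, 15] — 14 of 16 on the boundary.

Per-facet area ½‖(b−a)×(c−a)‖:
  f1: (p12, p8, p15) → 104.8903
  f2: (p4, p13, p15) → 67.5448
  f3: (p1, p12, p8) → 14.9817
  f4: (p1, p4, p8) → 27.5719
  f5: (p3, p12, p15) → 17.2253
  f6: (p3, p10, p15) → 14.1273
  f7: (p3, p10, p12) → 94.6252
  f8: (p9, p10, p15) → 27.1268
  f9: (p11, p4, p15) → 38.9181
  f10: (p11, p4, p8) → 41.5846
  f11: (p7, p10, p13) → 43.6612
  f12: (p7, p10, p12) → 41.1718
  f13: (p7, p1, p12) → 60.7674
  f14: (p5, p10, p13) → 10.9050
  f15: (p5, p9, p10) → 13.1550
  f16: (p5, p13, p15) → 51.8422
  f17: (p5, p9, p15) → 42.4973
  f18: (p0, p8, p15) → 24.9327
  f19: (p0, p11, p15) → 2.8959
  f20: (p0, p11, p8) → 24.0665
  f21: (p2, p7, p13) → 31.0139
  f22: (p2, p7, p1) → 23.5843
  f23: (p2, p4, p13) → 30.2874
  f24: (p2, p1, p4) → 60.5266
Σ area = 909.903

Euler characteristic 14−36+24 = 2 ✓


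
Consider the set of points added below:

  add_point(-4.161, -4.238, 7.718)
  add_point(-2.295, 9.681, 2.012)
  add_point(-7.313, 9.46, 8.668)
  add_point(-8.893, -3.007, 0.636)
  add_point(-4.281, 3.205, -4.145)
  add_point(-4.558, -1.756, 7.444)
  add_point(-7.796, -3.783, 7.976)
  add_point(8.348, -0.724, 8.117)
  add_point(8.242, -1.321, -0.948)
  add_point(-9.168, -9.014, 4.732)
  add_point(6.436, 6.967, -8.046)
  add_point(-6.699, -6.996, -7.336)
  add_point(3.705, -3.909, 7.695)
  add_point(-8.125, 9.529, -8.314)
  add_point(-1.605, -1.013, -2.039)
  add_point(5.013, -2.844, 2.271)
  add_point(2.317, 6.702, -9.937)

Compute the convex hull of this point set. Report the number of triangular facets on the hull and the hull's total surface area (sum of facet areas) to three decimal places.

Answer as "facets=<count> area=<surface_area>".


Extreme-point indices: [0, 1, 2, 3, 6, 7, 8, 9, 10, 11, 12, 13, 16] — 13 of 17 on the boundary.

Facet areas (half cross-product norm):
  f1: (p6, p2, p9) → 21.1704
  f2: (p6, p2, p7) → 106.3039
  f3: (p11, p13, p16) → 85.7789
  f4: (p1, p2, p7) → 66.8687
  f5: (p1, p13, p2) → 45.3409
  f6: (p3, p2, p9) → 49.9379
  f7: (p3, p13, p2) → 106.7418
  f8: (p3, p11, p9) → 33.0721
  f9: (p3, p11, p13) → 69.8477
  f10: (p12, p6, p7) → 18.8656
  f11: (p8, p12, p7) → 25.4595
  f12: (p8, p11, p9) → 106.4542
  f13: (p8, p12, p9) → 67.7063
  f14: (p0, p6, p9) → 11.5459
  f15: (p0, p12, p9) → 21.4976
  f16: (p0, p12, p6) → 2.5785
  f17: (p10, p11, p16) → 33.1567
  f18: (p10, p8, p11) → 94.3416
  f19: (p10, p8, p7) → 40.4571
  f20: (p10, p1, p7) → 105.1739
  f21: (p10, p13, p16) → 15.2517
  f22: (p10, p1, p13) → 76.0525
Σ area = 1203.603

Check V−E+F: 13 − 33 + 22 = 2.

facets=22 area=1203.603


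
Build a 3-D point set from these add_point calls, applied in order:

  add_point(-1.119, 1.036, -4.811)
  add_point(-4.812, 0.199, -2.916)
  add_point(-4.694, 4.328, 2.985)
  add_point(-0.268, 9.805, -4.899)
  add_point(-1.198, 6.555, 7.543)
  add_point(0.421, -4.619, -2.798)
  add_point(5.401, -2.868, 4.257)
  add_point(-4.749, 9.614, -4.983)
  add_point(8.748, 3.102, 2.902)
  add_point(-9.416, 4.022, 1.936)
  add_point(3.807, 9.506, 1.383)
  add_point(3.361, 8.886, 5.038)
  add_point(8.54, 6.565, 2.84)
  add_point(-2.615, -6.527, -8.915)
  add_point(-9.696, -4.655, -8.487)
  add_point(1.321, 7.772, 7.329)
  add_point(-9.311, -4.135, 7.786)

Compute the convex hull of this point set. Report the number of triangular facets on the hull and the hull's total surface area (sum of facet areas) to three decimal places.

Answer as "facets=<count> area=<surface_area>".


Hull vertices (13/17): indices [3, 4, 6, 7, 8, 9, 10, 11, 12, 13, 14, 15, 16].

Per-facet area ½‖(b−a)×(c−a)‖:
  f1: (p13, p16, p14) → 59.6859
  f2: (p9, p16, p14) → 67.9098
  f3: (p12, p15, p8) → 14.6491
  f4: (p12, p13, p8) → 29.3129
  f5: (p12, p13, p3) → 103.2824
  f6: (p6, p13, p8) → 53.0928
  f7: (p6, p13, p16) → 114.1282
  f8: (p6, p15, p8) → 34.2490
  f9: (p6, p15, p16) → 84.8739
  f10: (p7, p9, p14) → 67.2198
  f11: (p7, p13, p14) → 56.7701
  f12: (p7, p13, p3) → 37.4419
  f13: (p4, p15, p16) → 8.6036
  f14: (p4, p9, p16) → 51.1154
  f15: (p4, p7, p15) → 18.7192
  f16: (p4, p7, p9) → 51.1079
  f17: (p10, p12, p3) → 15.8380
  f18: (p10, p7, p3) → 13.9574
  f19: (p11, p12, p15) → 7.5022
  f20: (p11, p10, p12) → 10.4539
  f21: (p11, p7, p15) → 20.7582
  f22: (p11, p10, p7) → 17.3555
Σ area = 938.027

Euler characteristic 13−33+22 = 2 ✓

facets=22 area=938.027


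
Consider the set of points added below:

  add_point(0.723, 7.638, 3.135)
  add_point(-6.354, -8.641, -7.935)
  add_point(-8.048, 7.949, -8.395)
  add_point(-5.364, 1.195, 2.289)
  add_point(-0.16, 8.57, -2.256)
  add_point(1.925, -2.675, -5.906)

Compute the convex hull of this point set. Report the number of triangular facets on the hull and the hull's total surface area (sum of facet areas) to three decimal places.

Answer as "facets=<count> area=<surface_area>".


facets=8 area=445.119

Hull vertices (6/6): indices [0, 1, 2, 3, 4, 5].

Per-facet area ½‖(b−a)×(c−a)‖:
  f1: (p1, p5, p2) → 75.9416
  f2: (p3, p1, p2) → 89.0282
  f3: (p3, p0, p2) → 56.8069
  f4: (p3, p1, p5) → 59.6176
  f5: (p3, p0, p5) → 51.3990
  f6: (p4, p5, p2) → 59.7635
  f7: (p4, p0, p2) → 19.5021
  f8: (p4, p0, p5) → 33.0605
Σ area = 445.119

Euler characteristic 6−12+8 = 2 ✓


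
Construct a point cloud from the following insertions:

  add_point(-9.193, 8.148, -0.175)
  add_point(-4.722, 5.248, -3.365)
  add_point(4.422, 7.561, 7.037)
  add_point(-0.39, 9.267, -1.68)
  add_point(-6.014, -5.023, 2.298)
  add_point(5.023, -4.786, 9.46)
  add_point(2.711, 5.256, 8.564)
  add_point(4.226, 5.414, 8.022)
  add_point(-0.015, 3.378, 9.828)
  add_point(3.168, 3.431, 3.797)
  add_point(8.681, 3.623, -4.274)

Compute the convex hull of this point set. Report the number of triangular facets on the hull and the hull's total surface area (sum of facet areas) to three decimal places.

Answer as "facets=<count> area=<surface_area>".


facets=16 area=668.407

Hull vertices (10/11): indices [0, 1, 2, 3, 4, 5, 6, 7, 8, 10].

Area of each hull facet:
  f1: (p8, p4, p0) → 80.0754
  f2: (p5, p4, p10) → 104.9872
  f3: (p5, p8, p4) → 57.7837
  f4: (p1, p4, p0) → 36.5229
  f5: (p1, p4, p10) → 79.7827
  f6: (p2, p8, p0) → 48.1163
  f7: (p2, p5, p10) → 79.1758
  f8: (p3, p2, p0) → 43.3595
  f9: (p3, p2, p10) → 53.3719
  f10: (p3, p1, p0) → 19.0465
  f11: (p3, p1, p10) → 33.2182
  f12: (p7, p5, p8) → 24.0373
  f13: (p7, p2, p5) → 3.9794
  f14: (p6, p2, p8) → 1.8322
  f15: (p6, p7, p8) → 1.2933
  f16: (p6, p7, p2) → 1.8246
Σ area = 668.407

Euler: V−E+F = 10−24+16 = 2.


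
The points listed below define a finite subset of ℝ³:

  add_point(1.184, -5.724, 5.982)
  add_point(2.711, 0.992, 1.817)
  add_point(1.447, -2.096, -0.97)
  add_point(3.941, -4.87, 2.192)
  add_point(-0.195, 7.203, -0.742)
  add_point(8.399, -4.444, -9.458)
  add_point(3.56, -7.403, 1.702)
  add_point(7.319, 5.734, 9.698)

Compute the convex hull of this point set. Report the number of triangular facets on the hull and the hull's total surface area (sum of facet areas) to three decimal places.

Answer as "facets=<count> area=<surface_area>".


facets=8 area=456.158

Extreme-point indices: [0, 2, 4, 5, 6, 7] — 6 of 8 on the boundary.

Per-facet area ½‖(b−a)×(c−a)‖:
  f1: (p7, p5, p4) → 109.2735
  f2: (p7, p6, p5) → 97.7824
  f3: (p0, p7, p4) → 80.6160
  f4: (p0, p7, p6) → 33.4333
  f5: (p2, p5, p4) → 49.9846
  f6: (p2, p6, p5) → 35.3075
  f7: (p2, p0, p4) → 33.4902
  f8: (p2, p0, p6) → 16.2703
Σ area = 456.158

Euler characteristic 6−12+8 = 2 ✓


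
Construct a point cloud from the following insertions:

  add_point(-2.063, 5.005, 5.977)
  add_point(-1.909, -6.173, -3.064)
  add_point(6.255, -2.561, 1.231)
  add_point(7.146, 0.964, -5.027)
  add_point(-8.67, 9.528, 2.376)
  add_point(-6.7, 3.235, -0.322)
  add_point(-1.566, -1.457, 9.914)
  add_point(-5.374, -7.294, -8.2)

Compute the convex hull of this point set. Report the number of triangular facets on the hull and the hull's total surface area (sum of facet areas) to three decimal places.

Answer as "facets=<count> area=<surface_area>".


facets=10 area=600.880

Extreme-point indices: [0, 1, 2, 3, 4, 6, 7] — 7 of 8 on the boundary.

Area of each hull facet:
  f1: (p7, p3, p4) → 139.7570
  f2: (p6, p7, p4) → 137.8168
  f3: (p2, p7, p3) → 54.5297
  f4: (p0, p3, p4) → 62.3867
  f5: (p0, p6, p4) → 23.7301
  f6: (p0, p2, p3) → 43.8569
  f7: (p0, p2, p6) → 42.9723
  f8: (p1, p6, p7) → 23.5321
  f9: (p1, p2, p7) → 15.2611
  f10: (p1, p2, p6) → 57.0375
Σ area = 600.880

Check V−E+F: 7 − 15 + 10 = 2.


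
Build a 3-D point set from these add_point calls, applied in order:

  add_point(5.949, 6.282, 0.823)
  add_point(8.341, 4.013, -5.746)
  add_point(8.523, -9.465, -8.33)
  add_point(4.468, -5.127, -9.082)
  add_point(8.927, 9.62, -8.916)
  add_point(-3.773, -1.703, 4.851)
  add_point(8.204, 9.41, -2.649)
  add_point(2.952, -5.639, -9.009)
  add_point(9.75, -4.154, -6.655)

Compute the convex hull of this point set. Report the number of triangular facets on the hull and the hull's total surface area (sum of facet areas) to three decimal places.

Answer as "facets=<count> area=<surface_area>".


Points on the hull: [0, 2, 3, 4, 5, 6, 7, 8] (8 of 9).

Triangle areas on the boundary:
  f1: (p0, p8, p5) → 88.0627
  f2: (p2, p8, p5) → 50.4988
  f3: (p2, p4, p8) → 20.5244
  f4: (p2, p3, p4) → 40.0317
  f5: (p6, p4, p8) → 43.3545
  f6: (p6, p0, p8) → 34.7252
  f7: (p6, p4, p5) → 48.7683
  f8: (p6, p0, p5) → 15.7425
  f9: (p7, p2, p5) → 49.5103
  f10: (p7, p2, p3) → 4.3856
  f11: (p7, p4, p5) → 129.8510
  f12: (p7, p3, p4) → 10.0577
Σ area = 535.513

Euler: V−E+F = 8−18+12 = 2.

facets=12 area=535.513


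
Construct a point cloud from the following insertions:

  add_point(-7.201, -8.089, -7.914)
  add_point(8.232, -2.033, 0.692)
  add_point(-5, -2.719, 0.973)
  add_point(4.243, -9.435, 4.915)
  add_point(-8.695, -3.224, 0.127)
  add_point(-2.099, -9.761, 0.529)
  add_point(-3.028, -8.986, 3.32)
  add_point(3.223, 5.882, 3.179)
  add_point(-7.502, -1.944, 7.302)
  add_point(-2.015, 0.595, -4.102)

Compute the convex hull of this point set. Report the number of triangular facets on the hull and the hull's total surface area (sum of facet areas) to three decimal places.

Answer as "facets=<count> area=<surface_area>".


facets=14 area=598.292

Points on the hull: [0, 1, 3, 4, 5, 6, 7, 8, 9] (9 of 10).

Triangle areas on the boundary:
  f1: (p8, p7, p4) → 51.2240
  f2: (p3, p7, p1) → 43.3753
  f3: (p3, p8, p7) → 90.3470
  f4: (p0, p3, p1) → 80.5994
  f5: (p9, p7, p1) → 47.5514
  f6: (p9, p0, p1) → 57.8767
  f7: (p9, p7, p4) → 44.0512
  f8: (p9, p0, p4) → 39.7989
  f9: (p6, p3, p8) → 31.1928
  f10: (p6, p8, p4) → 30.0893
  f11: (p6, p0, p4) → 40.9907
  f12: (p5, p0, p3) → 17.4904
  f13: (p5, p6, p3) → 11.2648
  f14: (p5, p6, p0) → 12.4408
Σ area = 598.292

Euler characteristic 9−21+14 = 2 ✓


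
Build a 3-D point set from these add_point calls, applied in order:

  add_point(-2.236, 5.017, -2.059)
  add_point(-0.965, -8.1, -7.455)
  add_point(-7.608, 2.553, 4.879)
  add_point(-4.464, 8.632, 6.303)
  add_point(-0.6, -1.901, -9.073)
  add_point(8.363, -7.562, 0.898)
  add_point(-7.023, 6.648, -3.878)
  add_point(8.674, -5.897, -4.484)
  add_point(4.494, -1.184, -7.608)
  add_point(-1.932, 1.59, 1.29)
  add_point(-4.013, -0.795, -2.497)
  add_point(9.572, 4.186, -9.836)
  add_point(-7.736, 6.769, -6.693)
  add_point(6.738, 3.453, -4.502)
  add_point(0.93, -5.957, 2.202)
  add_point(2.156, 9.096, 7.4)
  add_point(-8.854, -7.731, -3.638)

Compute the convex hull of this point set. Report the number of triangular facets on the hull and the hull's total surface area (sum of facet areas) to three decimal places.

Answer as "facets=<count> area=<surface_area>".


facets=18 area=1048.074

11 of the 17 inputs are extreme points: [1, 2, 3, 4, 5, 7, 11, 12, 14, 15, 16].

Area of each hull facet:
  f1: (p12, p15, p11) → 142.1364
  f2: (p5, p1, p16) → 50.8988
  f3: (p5, p15, p11) → 138.9573
  f4: (p2, p12, p16) → 77.8126
  f5: (p4, p1, p16) → 27.9400
  f6: (p4, p12, p16) → 64.9871
  f7: (p4, p1, p11) → 31.5786
  f8: (p4, p12, p11) → 67.3115
  f9: (p7, p1, p11) → 58.6340
  f10: (p7, p5, p11) → 22.7479
  f11: (p7, p5, p1) → 28.7504
  f12: (p3, p12, p15) → 41.6230
  f13: (p3, p2, p15) → 19.8497
  f14: (p3, p2, p12) → 42.8272
  f15: (p14, p5, p15) → 60.6416
  f16: (p14, p2, p15) → 73.4778
  f17: (p14, p5, p16) → 31.7773
  f18: (p14, p2, p16) → 66.1226
Σ area = 1048.074

Check V−E+F: 11 − 27 + 18 = 2.


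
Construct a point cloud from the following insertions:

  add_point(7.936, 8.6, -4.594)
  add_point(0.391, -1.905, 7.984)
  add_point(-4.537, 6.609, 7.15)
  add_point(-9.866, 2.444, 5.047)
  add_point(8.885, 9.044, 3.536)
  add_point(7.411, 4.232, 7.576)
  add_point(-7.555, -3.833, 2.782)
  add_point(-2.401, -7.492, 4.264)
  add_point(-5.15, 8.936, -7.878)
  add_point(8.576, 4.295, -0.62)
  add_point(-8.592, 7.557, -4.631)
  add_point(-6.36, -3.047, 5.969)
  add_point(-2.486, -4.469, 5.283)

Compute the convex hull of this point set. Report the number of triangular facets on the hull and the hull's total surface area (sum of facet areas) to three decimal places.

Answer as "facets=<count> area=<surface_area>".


12 of the 13 inputs are extreme points: [0, 1, 2, 3, 4, 5, 6, 7, 8, 9, 10, 11].

Area of each hull facet:
  f1: (p0, p8, p4) → 51.7696
  f2: (p0, p8, p7) → 133.0080
  f3: (p1, p5, p7) → 21.5698
  f4: (p9, p0, p7) → 38.2586
  f5: (p9, p5, p7) → 64.3160
  f6: (p9, p0, p4) → 18.5253
  f7: (p9, p5, p4) → 20.1259
  f8: (p6, p8, p7) → 48.4589
  f9: (p6, p10, p8) → 28.2909
  f10: (p6, p10, p3) → 38.7415
  f11: (p11, p1, p7) → 20.1320
  f12: (p11, p6, p3) → 11.4060
  f13: (p11, p6, p7) → 10.6093
  f14: (p2, p1, p5) → 45.1847
  f15: (p2, p5, p4) → 39.2707
  f16: (p2, p11, p3) → 23.2749
  f17: (p2, p11, p1) → 32.8965
  f18: (p2, p10, p3) → 38.8333
  f19: (p2, p8, p4) → 104.2223
  f20: (p2, p10, p8) → 28.0058
Σ area = 816.900

Euler characteristic 12−30+20 = 2 ✓

facets=20 area=816.900


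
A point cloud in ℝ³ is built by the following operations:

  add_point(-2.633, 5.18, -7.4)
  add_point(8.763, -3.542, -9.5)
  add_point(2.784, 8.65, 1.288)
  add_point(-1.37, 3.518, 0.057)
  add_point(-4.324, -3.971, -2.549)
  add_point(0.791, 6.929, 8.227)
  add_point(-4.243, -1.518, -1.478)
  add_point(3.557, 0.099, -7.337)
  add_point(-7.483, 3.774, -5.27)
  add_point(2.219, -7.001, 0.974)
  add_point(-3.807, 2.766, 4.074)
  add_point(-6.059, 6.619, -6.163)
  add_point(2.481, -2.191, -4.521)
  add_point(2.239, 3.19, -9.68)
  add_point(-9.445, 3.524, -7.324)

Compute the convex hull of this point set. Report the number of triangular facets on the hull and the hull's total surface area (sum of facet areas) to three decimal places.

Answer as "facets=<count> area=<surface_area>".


facets=14 area=683.431

Hull vertices (9/15): indices [1, 2, 4, 5, 9, 10, 11, 13, 14].

Triangle areas on the boundary:
  f1: (p5, p2, p1) → 55.3154
  f2: (p5, p9, p1) → 99.4099
  f3: (p13, p1, p14) → 40.0238
  f4: (p13, p2, p1) → 55.3348
  f5: (p4, p1, p14) → 74.4694
  f6: (p4, p9, p1) → 51.4128
  f7: (p11, p13, p14) → 21.8089
  f8: (p11, p13, p2) → 52.9155
  f9: (p11, p5, p14) → 31.7018
  f10: (p11, p5, p2) → 40.7966
  f11: (p10, p5, p9) → 42.4473
  f12: (p10, p4, p9) → 37.8337
  f13: (p10, p5, p14) → 32.1224
  f14: (p10, p4, p14) → 47.8389
Σ area = 683.431

Euler: V−E+F = 9−21+14 = 2.
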